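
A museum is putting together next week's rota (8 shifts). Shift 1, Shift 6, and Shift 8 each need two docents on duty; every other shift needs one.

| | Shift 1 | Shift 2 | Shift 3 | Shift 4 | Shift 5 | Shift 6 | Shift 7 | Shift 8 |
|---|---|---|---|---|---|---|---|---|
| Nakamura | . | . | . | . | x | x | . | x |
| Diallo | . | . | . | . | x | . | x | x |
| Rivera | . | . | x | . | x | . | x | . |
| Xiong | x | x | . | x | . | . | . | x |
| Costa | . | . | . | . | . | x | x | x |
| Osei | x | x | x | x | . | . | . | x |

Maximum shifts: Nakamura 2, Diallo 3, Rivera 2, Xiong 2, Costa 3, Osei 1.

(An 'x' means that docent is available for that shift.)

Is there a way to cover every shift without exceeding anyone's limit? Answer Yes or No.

No

Total capacity is 13 and 11 slots are needed, so capacity alone doesn't rule it out.
Shifts {Shift 1, Shift 2, Shift 4} need 4 worker-slots in total, but the docents available for any of those shifts (Xiong and Osei) can supply at most 3 among them. So no valid schedule exists.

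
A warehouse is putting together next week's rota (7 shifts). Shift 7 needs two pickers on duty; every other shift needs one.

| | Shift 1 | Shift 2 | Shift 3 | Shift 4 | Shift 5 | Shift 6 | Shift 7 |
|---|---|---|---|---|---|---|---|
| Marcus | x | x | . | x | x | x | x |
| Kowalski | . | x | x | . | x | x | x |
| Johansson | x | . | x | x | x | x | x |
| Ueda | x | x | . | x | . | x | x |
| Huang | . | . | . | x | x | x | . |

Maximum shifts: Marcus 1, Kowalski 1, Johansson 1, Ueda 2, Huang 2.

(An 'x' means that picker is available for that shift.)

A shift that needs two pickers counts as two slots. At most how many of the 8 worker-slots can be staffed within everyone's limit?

7

Total capacity across all pickers is 1+1+1+2+2 = 7, and 8 slots are needed, so at most 7 can be filled.
An assignment achieving 7: Shift 1→Marcus, Shift 2→Ueda, Shift 3→Kowalski, Shift 4→Johansson, Shift 5→Huang, Shift 6→Huang, Shift 7→Ueda.
Loads: Marcus 1/1, Kowalski 1/1, Johansson 1/1, Ueda 2/2, Huang 2/2.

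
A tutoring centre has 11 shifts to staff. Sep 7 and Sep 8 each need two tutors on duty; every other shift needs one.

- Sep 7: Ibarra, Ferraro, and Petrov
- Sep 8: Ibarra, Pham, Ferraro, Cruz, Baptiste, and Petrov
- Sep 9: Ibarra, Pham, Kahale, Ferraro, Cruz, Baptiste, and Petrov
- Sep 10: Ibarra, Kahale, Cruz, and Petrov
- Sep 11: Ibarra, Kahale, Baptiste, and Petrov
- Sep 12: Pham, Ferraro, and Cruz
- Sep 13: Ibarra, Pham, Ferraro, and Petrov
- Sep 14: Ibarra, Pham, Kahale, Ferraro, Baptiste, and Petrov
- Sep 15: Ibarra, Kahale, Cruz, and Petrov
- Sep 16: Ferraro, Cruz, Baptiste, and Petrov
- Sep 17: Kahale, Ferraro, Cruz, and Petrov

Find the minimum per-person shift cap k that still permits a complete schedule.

2

With 7 tutors and 13 worker-slots to fill, someone must work at least ⌈13/7⌉ = 2 shifts, so k ≥ 2.
k = 2 works: Sep 7→Ibarra+Ferraro, Sep 8→Baptiste+Petrov, Sep 9→Cruz, Sep 10→Ibarra, Sep 11→Kahale, Sep 12→Pham, Sep 13→Pham, Sep 14→Baptiste, Sep 15→Kahale, Sep 16→Ferraro, Sep 17→Cruz.
Loads: Ibarra 2, Pham 2, Kahale 2, Ferraro 2, Cruz 2, Baptiste 2, Petrov 1 — all ≤ 2.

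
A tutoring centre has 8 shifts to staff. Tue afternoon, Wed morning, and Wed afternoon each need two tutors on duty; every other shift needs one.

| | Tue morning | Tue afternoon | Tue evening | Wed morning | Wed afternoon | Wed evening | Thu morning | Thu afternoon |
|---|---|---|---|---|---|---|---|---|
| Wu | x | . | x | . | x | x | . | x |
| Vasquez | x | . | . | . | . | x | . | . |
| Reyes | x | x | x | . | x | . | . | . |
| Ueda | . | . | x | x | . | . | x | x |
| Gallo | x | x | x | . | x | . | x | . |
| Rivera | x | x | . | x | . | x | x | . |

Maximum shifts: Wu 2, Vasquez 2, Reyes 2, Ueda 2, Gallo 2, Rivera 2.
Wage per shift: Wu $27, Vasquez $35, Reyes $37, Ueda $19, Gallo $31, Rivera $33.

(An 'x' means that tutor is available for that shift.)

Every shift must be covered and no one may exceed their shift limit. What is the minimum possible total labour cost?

Wed morning can only be covered by Ueda and Rivera, so that assignment is forced.
Picking the cheapest available tutor for each shift independently would cost $285, but that ignores the shift limits.
An optimal schedule: Tue morning→Vasquez, Tue afternoon→Gallo+Rivera, Tue evening→Wu, Wed morning→Ueda+Rivera, Wed afternoon→Wu+Reyes, Wed evening→Vasquez, Thu morning→Gallo, Thu afternoon→Ueda.
Total: 35 + 31 + 33 + 27 + 19 + 33 + 27 + 37 + 35 + 31 + 19 = $327.

$327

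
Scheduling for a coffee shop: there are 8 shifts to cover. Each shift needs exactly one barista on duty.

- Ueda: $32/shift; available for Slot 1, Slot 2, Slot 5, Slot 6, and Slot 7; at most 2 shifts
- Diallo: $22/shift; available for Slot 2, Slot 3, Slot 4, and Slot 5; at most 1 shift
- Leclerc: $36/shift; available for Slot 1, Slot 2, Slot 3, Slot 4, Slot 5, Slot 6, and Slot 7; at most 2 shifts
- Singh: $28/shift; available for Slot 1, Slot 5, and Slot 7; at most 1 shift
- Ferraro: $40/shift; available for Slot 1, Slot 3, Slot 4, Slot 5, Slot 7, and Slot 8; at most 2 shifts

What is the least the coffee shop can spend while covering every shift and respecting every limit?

$266

Slot 8 can only be covered by Ferraro, so that assignment is forced.
Picking the cheapest available barista for each shift independently would cost $216, but that ignores the shift limits.
An optimal schedule: Slot 1→Leclerc, Slot 2→Ueda, Slot 3→Diallo, Slot 4→Leclerc, Slot 5→Ferraro, Slot 6→Ueda, Slot 7→Singh, Slot 8→Ferraro.
Total: 36 + 32 + 22 + 36 + 40 + 32 + 28 + 40 = $266.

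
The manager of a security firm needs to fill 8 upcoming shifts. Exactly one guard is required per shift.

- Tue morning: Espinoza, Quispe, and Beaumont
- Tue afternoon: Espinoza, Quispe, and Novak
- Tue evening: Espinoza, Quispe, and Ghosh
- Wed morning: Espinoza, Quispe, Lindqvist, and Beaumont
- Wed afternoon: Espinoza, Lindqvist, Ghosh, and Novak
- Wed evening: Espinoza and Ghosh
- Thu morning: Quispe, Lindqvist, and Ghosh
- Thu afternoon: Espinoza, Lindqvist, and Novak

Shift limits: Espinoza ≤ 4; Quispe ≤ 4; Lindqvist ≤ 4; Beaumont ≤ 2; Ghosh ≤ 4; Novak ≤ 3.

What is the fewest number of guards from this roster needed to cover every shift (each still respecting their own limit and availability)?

2

8 slots to fill and no one can take more than 4, so at least ⌈8/4⌉ = 2 guards are needed.
Espinoza and Quispe alone can cover everything: Tue morning→Espinoza, Tue afternoon→Quispe, Tue evening→Quispe, Wed morning→Quispe, Wed afternoon→Espinoza, Wed evening→Espinoza, Thu morning→Quispe, Thu afternoon→Espinoza.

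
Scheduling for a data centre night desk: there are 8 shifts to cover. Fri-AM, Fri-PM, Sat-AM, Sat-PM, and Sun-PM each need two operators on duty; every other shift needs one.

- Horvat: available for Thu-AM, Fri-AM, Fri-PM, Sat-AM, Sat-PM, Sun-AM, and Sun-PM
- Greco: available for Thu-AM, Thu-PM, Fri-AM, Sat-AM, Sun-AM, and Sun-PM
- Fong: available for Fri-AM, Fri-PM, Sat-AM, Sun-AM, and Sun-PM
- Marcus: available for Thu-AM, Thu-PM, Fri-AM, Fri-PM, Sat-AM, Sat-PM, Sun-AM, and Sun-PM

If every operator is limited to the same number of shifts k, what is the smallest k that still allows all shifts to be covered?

4

With 4 operators and 13 worker-slots to fill, someone must work at least ⌈13/4⌉ = 4 shifts, so k ≥ 4.
k = 4 works: Thu-AM→Horvat, Thu-PM→Greco, Fri-AM→Greco+Fong, Fri-PM→Horvat+Fong, Sat-AM→Greco+Fong, Sat-PM→Horvat+Marcus, Sun-AM→Horvat, Sun-PM→Greco+Fong.
Loads: Horvat 4, Greco 4, Fong 4, Marcus 1 — all ≤ 4.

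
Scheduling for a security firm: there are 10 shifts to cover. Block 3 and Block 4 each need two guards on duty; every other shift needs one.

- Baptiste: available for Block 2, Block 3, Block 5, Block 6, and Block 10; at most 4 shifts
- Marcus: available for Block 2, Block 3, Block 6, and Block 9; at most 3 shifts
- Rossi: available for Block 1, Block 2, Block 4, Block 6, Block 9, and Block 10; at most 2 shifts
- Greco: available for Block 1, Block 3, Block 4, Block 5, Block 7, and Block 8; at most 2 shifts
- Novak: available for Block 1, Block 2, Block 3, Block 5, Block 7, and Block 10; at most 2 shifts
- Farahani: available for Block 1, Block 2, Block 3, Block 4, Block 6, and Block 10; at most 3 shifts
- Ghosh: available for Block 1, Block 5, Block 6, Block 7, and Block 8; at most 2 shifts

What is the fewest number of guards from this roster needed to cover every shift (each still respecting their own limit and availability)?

12 slots to fill and no one can take more than 4, so at least ⌈12/4⌉ = 3 guards are needed.
No set of 4 guards can cover every shift (each such set leaves at least one shift with no one available or exceeds a cap).
Baptiste, Marcus, Rossi, Greco, and Novak alone can cover everything: Block 1→Rossi, Block 2→Baptiste, Block 3→Marcus+Novak, Block 4→Rossi+Greco, Block 5→Baptiste, Block 6→Baptiste, Block 7→Novak, Block 8→Greco, Block 9→Marcus, Block 10→Baptiste.

5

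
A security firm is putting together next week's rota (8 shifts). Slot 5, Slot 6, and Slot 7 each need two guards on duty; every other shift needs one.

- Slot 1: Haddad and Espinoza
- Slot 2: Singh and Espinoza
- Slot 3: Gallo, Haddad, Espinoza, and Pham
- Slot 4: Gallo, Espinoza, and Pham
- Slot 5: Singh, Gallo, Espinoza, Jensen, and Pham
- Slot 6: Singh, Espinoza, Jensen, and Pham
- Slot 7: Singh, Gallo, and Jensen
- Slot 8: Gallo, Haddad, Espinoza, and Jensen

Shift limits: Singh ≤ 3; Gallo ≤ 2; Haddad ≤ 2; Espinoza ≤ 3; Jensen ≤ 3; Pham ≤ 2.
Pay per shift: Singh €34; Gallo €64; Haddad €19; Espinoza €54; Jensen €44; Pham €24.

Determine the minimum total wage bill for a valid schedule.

Picking the cheapest available guard for each shift independently would cost €309, but that ignores the shift limits.
An optimal schedule: Slot 1→Haddad, Slot 2→Singh, Slot 3→Haddad, Slot 4→Pham, Slot 5→Jensen+Espinoza, Slot 6→Pham+Singh, Slot 7→Singh+Jensen, Slot 8→Jensen.
Total: 19 + 34 + 19 + 24 + 44 + 54 + 24 + 34 + 34 + 44 + 44 = €374.

€374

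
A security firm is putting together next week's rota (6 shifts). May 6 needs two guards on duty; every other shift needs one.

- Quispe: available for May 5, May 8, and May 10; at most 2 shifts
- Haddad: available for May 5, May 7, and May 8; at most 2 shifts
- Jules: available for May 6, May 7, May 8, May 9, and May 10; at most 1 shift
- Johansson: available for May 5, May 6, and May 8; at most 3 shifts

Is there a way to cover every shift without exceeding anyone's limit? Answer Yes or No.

No

Total capacity is 8 and 7 slots are needed, so capacity alone doesn't rule it out.
Shifts {May 6, May 9} need 3 worker-slots in total, but the guards available for any of those shifts (Jules and Johansson) can supply at most 2 among them. So no valid schedule exists.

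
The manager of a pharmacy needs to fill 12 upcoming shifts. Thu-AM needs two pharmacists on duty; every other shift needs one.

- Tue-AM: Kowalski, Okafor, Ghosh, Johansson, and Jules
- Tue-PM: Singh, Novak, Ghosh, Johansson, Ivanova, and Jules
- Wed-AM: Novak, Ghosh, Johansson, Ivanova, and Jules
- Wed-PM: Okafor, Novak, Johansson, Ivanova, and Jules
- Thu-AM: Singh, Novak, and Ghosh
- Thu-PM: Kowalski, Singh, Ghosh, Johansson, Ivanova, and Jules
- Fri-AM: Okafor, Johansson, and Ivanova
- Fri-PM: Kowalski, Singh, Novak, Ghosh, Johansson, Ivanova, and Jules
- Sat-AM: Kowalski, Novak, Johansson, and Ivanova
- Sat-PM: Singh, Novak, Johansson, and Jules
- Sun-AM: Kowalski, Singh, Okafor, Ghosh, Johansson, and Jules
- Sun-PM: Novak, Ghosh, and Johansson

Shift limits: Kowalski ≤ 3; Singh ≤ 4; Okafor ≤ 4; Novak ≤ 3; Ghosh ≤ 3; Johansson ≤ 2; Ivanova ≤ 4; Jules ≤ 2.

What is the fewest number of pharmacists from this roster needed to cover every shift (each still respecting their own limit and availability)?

13 slots to fill and no one can take more than 4, so at least ⌈13/4⌉ = 4 pharmacists are needed.
Kowalski, Singh, Okafor, and Novak alone can cover everything: Tue-AM→Kowalski, Tue-PM→Singh, Wed-AM→Novak, Wed-PM→Okafor, Thu-AM→Singh+Novak, Thu-PM→Kowalski, Fri-AM→Okafor, Fri-PM→Singh, Sat-AM→Kowalski, Sat-PM→Singh, Sun-AM→Okafor, Sun-PM→Novak.

4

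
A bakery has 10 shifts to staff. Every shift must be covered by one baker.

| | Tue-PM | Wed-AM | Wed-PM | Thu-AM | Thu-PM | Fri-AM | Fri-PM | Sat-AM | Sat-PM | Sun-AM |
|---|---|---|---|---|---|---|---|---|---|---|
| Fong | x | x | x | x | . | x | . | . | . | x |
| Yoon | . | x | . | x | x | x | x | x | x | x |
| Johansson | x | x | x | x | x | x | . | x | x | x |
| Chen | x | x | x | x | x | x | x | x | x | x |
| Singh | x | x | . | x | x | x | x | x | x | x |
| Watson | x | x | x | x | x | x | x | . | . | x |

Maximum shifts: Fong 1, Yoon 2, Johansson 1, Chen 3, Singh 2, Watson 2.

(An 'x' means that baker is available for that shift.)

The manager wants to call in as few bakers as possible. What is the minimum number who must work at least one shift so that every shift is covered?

5

10 slots to fill and no one can take more than 3, so at least ⌈10/3⌉ = 4 bakers are needed.
Any 4 bakers together have capacity at most 3+2+2+2 = 9 < 10 slots, so 4 can never suffice.
Fong, Yoon, Chen, Singh, and Watson alone can cover everything: Tue-PM→Chen, Wed-AM→Singh, Wed-PM→Fong, Thu-AM→Singh, Thu-PM→Chen, Fri-AM→Watson, Fri-PM→Chen, Sat-AM→Yoon, Sat-PM→Yoon, Sun-AM→Watson.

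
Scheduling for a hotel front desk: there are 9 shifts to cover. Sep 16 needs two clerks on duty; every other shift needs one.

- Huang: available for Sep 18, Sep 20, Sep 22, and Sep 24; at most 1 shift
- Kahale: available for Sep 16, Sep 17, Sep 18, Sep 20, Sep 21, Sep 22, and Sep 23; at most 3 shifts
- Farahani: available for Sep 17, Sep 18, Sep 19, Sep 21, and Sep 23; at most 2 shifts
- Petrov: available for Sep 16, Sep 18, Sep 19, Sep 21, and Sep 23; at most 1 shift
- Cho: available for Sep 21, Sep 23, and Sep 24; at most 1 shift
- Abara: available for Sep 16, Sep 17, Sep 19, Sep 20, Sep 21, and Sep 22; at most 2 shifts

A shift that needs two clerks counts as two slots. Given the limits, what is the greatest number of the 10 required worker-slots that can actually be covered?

Total capacity across all clerks is 1+3+2+1+1+2 = 10, and 10 slots are needed, so at most 10 can be filled.
An assignment achieving 10: Sep 16→Kahale+Petrov, Sep 17→Kahale, Sep 18→Farahani, Sep 19→Farahani, Sep 20→Kahale, Sep 21→Abara, Sep 22→Abara, Sep 23→Cho, Sep 24→Huang.
Loads: Huang 1/1, Kahale 3/3, Farahani 2/2, Petrov 1/1, Cho 1/1, Abara 2/2.

10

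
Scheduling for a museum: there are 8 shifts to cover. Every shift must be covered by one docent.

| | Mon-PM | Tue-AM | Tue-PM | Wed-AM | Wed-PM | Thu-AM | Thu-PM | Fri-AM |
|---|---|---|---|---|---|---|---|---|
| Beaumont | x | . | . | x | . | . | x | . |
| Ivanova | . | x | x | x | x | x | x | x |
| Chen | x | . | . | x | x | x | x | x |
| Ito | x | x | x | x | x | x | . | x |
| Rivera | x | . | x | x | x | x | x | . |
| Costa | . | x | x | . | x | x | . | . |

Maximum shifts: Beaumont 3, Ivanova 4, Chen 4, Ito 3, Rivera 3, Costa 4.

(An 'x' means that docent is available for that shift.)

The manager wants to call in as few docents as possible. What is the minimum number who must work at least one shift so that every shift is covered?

8 slots to fill and no one can take more than 4, so at least ⌈8/4⌉ = 2 docents are needed.
Ivanova and Chen alone can cover everything: Mon-PM→Chen, Tue-AM→Ivanova, Tue-PM→Ivanova, Wed-AM→Ivanova, Wed-PM→Ivanova, Thu-AM→Chen, Thu-PM→Chen, Fri-AM→Chen.

2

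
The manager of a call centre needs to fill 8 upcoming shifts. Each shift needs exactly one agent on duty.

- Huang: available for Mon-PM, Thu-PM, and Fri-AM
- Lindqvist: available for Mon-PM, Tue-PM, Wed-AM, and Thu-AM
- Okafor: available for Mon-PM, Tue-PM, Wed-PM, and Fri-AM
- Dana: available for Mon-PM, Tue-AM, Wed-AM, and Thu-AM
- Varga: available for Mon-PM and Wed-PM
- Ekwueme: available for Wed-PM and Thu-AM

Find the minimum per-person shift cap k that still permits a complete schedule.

With 6 agents and 8 worker-slots to fill, someone must work at least ⌈8/6⌉ = 2 shifts, so k ≥ 2.
k = 2 works: Mon-PM→Okafor, Tue-AM→Dana, Tue-PM→Lindqvist, Wed-AM→Lindqvist, Wed-PM→Okafor, Thu-AM→Dana, Thu-PM→Huang, Fri-AM→Huang.
Loads: Huang 2, Lindqvist 2, Okafor 2, Dana 2, Varga 0, Ekwueme 0 — all ≤ 2.

2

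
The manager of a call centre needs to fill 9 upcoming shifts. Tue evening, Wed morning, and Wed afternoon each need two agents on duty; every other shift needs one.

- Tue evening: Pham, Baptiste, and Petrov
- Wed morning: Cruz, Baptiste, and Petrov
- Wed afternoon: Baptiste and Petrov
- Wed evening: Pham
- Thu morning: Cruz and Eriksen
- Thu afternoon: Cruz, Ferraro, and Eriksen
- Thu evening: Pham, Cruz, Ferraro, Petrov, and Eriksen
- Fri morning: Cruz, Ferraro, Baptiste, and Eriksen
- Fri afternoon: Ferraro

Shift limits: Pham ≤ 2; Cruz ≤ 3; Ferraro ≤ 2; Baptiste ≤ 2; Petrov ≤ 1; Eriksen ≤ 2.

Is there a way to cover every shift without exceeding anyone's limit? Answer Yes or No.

Total capacity is 12 and 12 slots are needed, so capacity alone doesn't rule it out.
Shifts {Tue evening, Wed morning, Wed afternoon} need 6 worker-slots in total, but the agents available for any of those shifts (Pham, Cruz, Baptiste, and Petrov) can supply at most 5 among them. So no valid schedule exists.

No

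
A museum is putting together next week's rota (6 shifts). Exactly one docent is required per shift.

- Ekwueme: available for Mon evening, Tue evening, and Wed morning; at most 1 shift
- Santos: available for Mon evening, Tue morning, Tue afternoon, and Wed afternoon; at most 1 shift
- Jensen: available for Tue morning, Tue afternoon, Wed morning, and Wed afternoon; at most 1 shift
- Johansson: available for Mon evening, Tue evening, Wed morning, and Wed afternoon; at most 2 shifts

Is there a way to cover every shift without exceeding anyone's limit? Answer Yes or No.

Total capacity is 1+1+1+2 = 5 but 6 worker-slots are needed — infeasible.

No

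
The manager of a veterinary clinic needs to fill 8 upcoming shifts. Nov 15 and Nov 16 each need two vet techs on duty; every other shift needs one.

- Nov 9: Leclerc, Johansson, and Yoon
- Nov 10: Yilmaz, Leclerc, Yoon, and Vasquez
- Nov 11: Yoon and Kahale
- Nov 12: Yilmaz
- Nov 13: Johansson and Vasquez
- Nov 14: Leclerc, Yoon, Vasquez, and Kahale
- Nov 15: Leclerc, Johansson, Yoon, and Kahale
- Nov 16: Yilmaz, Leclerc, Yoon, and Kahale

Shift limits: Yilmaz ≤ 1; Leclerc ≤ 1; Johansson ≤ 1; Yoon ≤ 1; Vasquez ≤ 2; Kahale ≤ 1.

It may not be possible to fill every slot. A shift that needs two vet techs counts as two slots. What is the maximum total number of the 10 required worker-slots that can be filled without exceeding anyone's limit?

Total capacity across all vet techs is 1+1+1+1+2+1 = 7, and 10 slots are needed, so at most 7 can be filled.
An assignment achieving 7: Nov 9→Leclerc, Nov 10→Vasquez, Nov 11→Yoon, Nov 12→Yilmaz, Nov 13→Johansson, Nov 14→Vasquez, Nov 15→Kahale.
Loads: Yilmaz 1/1, Leclerc 1/1, Johansson 1/1, Yoon 1/1, Vasquez 2/2, Kahale 1/1.

7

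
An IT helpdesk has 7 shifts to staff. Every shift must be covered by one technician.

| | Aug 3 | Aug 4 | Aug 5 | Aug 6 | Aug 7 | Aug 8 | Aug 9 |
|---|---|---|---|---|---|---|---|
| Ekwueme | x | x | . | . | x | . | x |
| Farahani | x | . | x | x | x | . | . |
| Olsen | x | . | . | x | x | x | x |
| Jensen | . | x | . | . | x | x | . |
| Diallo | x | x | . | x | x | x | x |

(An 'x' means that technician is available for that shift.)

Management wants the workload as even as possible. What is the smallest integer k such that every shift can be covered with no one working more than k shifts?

2

With 5 technicians and 7 worker-slots to fill, someone must work at least ⌈7/5⌉ = 2 shifts, so k ≥ 2.
k = 2 works: Aug 3→Olsen, Aug 4→Ekwueme, Aug 5→Farahani, Aug 6→Farahani, Aug 7→Jensen, Aug 8→Olsen, Aug 9→Ekwueme.
Loads: Ekwueme 2, Farahani 2, Olsen 2, Jensen 1, Diallo 0 — all ≤ 2.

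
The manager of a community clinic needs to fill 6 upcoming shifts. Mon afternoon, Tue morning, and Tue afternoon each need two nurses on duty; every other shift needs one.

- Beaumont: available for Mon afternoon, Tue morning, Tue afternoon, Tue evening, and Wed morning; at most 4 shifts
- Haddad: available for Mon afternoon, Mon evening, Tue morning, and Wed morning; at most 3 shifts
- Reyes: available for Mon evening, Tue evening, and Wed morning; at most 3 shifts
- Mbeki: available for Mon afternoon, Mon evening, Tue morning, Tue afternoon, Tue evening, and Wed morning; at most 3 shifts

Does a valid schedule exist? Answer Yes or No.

Tue afternoon can only be covered by Beaumont and Mbeki, so that assignment is forced.
One valid schedule: Mon afternoon→Beaumont+Haddad, Mon evening→Haddad, Tue morning→Beaumont+Haddad, Tue afternoon→Beaumont+Mbeki, Tue evening→Beaumont, Wed morning→Reyes.
Loads: Beaumont 4/4, Haddad 3/3, Reyes 1/3, Mbeki 1/3 — all within limits.

Yes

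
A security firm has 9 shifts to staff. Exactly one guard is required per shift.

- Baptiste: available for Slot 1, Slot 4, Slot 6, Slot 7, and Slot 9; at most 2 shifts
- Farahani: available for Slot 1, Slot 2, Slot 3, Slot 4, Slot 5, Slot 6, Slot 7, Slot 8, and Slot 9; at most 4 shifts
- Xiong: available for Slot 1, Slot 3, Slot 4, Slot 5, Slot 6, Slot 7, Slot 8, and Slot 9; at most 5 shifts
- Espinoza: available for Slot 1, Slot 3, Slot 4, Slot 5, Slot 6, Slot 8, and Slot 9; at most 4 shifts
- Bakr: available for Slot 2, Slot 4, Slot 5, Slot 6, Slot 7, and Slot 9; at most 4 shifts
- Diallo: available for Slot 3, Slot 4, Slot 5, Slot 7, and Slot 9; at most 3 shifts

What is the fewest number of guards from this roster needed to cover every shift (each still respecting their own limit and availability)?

2

9 slots to fill and no one can take more than 5, so at least ⌈9/5⌉ = 2 guards are needed.
Farahani and Xiong alone can cover everything: Slot 1→Farahani, Slot 2→Farahani, Slot 3→Farahani, Slot 4→Farahani, Slot 5→Xiong, Slot 6→Xiong, Slot 7→Xiong, Slot 8→Xiong, Slot 9→Xiong.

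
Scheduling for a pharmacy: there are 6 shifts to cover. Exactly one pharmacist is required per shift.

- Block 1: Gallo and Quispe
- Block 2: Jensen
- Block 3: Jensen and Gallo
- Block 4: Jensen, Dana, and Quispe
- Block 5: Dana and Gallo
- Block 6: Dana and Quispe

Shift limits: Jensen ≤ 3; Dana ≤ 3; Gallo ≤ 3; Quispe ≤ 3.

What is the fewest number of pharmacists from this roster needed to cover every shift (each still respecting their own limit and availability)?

3

6 slots to fill and no one can take more than 3, so at least ⌈6/3⌉ = 2 pharmacists are needed.
No set of 2 pharmacists can cover every shift (each such set leaves at least one shift with no one available or exceeds a cap).
Jensen, Dana, and Gallo alone can cover everything: Block 1→Gallo, Block 2→Jensen, Block 3→Jensen, Block 4→Jensen, Block 5→Dana, Block 6→Dana.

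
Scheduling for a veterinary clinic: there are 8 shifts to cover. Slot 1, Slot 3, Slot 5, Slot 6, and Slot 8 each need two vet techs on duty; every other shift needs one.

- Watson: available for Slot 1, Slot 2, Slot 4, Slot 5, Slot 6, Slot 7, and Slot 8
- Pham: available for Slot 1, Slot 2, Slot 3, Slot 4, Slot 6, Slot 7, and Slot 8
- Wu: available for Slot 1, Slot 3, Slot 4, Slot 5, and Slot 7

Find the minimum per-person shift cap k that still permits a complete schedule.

5

With 3 vet techs and 13 worker-slots to fill, someone must work at least ⌈13/3⌉ = 5 shifts, so k ≥ 5.
k = 5 works: Slot 1→Watson+Pham, Slot 2→Watson, Slot 3→Pham+Wu, Slot 4→Pham, Slot 5→Watson+Wu, Slot 6→Watson+Pham, Slot 7→Wu, Slot 8→Watson+Pham.
Loads: Watson 5, Pham 5, Wu 3 — all ≤ 5.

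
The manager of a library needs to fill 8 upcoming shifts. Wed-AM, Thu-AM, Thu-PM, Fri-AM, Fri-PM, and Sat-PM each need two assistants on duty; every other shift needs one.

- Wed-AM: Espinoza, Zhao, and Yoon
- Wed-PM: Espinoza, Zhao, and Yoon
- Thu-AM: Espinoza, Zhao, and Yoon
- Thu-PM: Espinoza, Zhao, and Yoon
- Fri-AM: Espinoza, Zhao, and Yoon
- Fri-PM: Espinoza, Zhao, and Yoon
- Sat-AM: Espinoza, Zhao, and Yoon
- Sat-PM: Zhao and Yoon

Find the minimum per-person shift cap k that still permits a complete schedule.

With 3 assistants and 14 worker-slots to fill, someone must work at least ⌈14/3⌉ = 5 shifts, so k ≥ 5.
k = 5 works: Wed-AM→Espinoza+Zhao, Wed-PM→Espinoza, Thu-AM→Espinoza+Zhao, Thu-PM→Espinoza+Zhao, Fri-AM→Espinoza+Yoon, Fri-PM→Zhao+Yoon, Sat-AM→Yoon, Sat-PM→Zhao+Yoon.
Loads: Espinoza 5, Zhao 5, Yoon 4 — all ≤ 5.

5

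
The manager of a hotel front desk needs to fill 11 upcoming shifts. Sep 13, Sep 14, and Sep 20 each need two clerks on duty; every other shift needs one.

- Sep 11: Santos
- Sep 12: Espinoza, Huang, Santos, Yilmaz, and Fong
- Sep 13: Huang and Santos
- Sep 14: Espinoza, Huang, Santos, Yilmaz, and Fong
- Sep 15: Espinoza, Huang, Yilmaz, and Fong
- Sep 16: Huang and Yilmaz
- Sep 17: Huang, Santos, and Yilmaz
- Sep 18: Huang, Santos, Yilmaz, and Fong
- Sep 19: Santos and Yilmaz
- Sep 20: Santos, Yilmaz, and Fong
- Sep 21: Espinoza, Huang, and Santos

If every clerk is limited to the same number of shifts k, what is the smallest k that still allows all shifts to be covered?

With 5 clerks and 14 worker-slots to fill, someone must work at least ⌈14/5⌉ = 3 shifts, so k ≥ 3.
k = 3 works: Sep 11→Santos, Sep 12→Espinoza, Sep 13→Huang+Santos, Sep 14→Yilmaz+Fong, Sep 15→Espinoza, Sep 16→Huang, Sep 17→Huang, Sep 18→Yilmaz, Sep 19→Santos, Sep 20→Yilmaz+Fong, Sep 21→Espinoza.
Loads: Espinoza 3, Huang 3, Santos 3, Yilmaz 3, Fong 2 — all ≤ 3.

3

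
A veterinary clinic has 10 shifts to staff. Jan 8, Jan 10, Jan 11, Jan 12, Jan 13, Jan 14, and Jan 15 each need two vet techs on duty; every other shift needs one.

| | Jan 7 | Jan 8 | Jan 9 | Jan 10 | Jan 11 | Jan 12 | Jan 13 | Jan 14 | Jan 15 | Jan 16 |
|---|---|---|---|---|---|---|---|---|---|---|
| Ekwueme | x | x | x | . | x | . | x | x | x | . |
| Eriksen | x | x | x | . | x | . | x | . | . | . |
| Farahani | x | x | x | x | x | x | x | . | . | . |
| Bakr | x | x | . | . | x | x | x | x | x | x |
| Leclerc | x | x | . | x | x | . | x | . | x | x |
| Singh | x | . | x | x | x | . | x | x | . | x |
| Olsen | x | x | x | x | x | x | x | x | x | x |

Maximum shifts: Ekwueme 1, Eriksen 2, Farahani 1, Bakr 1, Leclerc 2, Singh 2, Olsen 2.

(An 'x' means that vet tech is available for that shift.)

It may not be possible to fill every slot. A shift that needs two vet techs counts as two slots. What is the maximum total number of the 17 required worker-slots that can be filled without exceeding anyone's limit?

11

Total capacity across all vet techs is 1+2+1+1+2+2+2 = 11, and 17 slots are needed, so at most 11 can be filled.
An assignment achieving 11: Jan 8→Eriksen, Jan 9→Eriksen, Jan 10→Leclerc+Singh, Jan 12→Farahani+Bakr, Jan 14→Ekwueme+Singh, Jan 15→Leclerc+Olsen, Jan 16→Olsen.
Loads: Ekwueme 1/1, Eriksen 2/2, Farahani 1/1, Bakr 1/1, Leclerc 2/2, Singh 2/2, Olsen 2/2.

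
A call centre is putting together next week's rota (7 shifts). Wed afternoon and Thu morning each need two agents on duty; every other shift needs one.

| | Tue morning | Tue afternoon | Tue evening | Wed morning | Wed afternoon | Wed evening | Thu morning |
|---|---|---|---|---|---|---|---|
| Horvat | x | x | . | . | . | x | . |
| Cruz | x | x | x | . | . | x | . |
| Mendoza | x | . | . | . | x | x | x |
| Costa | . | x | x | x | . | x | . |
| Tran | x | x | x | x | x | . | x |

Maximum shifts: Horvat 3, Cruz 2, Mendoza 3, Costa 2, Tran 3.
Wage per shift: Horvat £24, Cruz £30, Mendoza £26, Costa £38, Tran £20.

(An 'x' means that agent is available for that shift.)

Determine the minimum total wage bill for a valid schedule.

£214

Wed afternoon can only be covered by Mendoza and Tran, so that assignment is forced.
Thu morning can only be covered by Mendoza and Tran, so that assignment is forced.
Picking the cheapest available agent for each shift independently would cost £196, but that ignores the shift limits.
An optimal schedule: Tue morning→Horvat, Tue afternoon→Horvat, Tue evening→Cruz, Wed morning→Tran, Wed afternoon→Tran+Mendoza, Wed evening→Horvat, Thu morning→Tran+Mendoza.
Total: 24 + 24 + 30 + 20 + 20 + 26 + 24 + 20 + 26 = £214.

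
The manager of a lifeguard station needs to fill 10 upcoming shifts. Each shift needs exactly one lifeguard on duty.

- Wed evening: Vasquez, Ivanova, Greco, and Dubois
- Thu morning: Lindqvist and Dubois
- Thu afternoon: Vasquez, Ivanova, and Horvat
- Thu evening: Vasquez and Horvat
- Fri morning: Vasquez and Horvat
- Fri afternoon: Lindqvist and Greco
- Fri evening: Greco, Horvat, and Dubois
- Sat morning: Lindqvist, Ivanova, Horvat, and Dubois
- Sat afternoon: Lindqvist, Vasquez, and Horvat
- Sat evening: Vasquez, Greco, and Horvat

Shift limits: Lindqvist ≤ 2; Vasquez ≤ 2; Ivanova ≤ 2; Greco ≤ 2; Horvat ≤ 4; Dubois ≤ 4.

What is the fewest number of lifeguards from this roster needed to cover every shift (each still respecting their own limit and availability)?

10 slots to fill and no one can take more than 4, so at least ⌈10/4⌉ = 3 lifeguards are needed.
Lindqvist, Horvat, and Dubois alone can cover everything: Wed evening→Dubois, Thu morning→Dubois, Thu afternoon→Horvat, Thu evening→Horvat, Fri morning→Horvat, Fri afternoon→Lindqvist, Fri evening→Dubois, Sat morning→Dubois, Sat afternoon→Lindqvist, Sat evening→Horvat.

3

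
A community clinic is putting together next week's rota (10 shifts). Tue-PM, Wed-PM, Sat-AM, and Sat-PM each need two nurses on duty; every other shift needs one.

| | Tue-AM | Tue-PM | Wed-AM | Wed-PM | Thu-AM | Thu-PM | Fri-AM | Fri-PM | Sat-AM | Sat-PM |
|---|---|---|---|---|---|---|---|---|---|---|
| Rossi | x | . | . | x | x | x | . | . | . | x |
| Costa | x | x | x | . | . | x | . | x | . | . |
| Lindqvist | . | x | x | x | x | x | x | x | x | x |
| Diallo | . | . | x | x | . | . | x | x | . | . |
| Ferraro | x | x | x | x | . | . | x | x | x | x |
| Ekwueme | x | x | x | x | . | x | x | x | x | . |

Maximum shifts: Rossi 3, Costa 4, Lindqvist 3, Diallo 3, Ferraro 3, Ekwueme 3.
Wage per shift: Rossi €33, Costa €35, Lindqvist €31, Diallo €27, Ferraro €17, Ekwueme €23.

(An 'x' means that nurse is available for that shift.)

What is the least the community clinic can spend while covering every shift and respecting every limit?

Picking the cheapest available nurse for each shift independently would cost €290, but that ignores the shift limits.
An optimal schedule: Tue-AM→Ferraro, Tue-PM→Ekwueme+Lindqvist, Wed-AM→Diallo, Wed-PM→Diallo+Rossi, Thu-AM→Lindqvist, Thu-PM→Rossi, Fri-AM→Ekwueme, Fri-PM→Diallo, Sat-AM→Ferraro+Ekwueme, Sat-PM→Ferraro+Lindqvist.
Total: 17 + 23 + 31 + 27 + 27 + 33 + 31 + 33 + 23 + 27 + 17 + 23 + 17 + 31 = €360.

€360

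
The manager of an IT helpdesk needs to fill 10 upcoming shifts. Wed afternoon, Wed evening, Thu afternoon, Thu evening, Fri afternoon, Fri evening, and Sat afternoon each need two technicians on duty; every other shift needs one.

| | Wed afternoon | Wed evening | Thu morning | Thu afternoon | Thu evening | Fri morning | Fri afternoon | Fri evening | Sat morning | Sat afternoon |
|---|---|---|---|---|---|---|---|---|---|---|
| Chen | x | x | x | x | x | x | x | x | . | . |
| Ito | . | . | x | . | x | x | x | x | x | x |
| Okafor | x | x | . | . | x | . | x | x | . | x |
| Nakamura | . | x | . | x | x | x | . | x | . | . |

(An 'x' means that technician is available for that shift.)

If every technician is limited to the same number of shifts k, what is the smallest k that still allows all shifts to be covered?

5

With 4 technicians and 17 worker-slots to fill, someone must work at least ⌈17/4⌉ = 5 shifts, so k ≥ 5.
k = 5 works: Wed afternoon→Chen+Okafor, Wed evening→Chen+Okafor, Thu morning→Chen, Thu afternoon→Chen+Nakamura, Thu evening→Ito+Okafor, Fri morning→Chen, Fri afternoon→Ito+Okafor, Fri evening→Ito+Nakamura, Sat morning→Ito, Sat afternoon→Ito+Okafor.
Loads: Chen 5, Ito 5, Okafor 5, Nakamura 2 — all ≤ 5.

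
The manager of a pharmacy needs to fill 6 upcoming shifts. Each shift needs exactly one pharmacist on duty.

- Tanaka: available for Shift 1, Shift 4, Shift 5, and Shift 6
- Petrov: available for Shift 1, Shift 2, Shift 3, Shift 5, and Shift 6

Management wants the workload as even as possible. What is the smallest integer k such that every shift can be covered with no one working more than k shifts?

3

With 2 pharmacists and 6 worker-slots to fill, someone must work at least ⌈6/2⌉ = 3 shifts, so k ≥ 3.
k = 3 works: Shift 1→Tanaka, Shift 2→Petrov, Shift 3→Petrov, Shift 4→Tanaka, Shift 5→Tanaka, Shift 6→Petrov.
Loads: Tanaka 3, Petrov 3 — all ≤ 3.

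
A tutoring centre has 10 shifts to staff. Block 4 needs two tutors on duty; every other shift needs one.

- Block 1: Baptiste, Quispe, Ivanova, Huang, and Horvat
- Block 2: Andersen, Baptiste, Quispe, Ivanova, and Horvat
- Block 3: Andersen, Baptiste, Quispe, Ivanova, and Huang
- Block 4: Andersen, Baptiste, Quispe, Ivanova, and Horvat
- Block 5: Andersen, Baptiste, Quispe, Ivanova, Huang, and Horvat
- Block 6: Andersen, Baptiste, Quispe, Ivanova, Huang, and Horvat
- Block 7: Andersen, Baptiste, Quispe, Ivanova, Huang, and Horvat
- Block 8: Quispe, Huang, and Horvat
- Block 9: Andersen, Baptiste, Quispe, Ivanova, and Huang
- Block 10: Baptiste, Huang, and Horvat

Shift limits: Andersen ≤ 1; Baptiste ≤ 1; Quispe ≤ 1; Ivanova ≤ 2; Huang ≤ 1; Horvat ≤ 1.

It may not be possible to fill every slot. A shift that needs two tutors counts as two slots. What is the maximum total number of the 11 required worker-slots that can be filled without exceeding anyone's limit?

7

Total capacity across all tutors is 1+1+1+2+1+1 = 7, and 11 slots are needed, so at most 7 can be filled.
An assignment achieving 7: Block 1→Ivanova, Block 2→Andersen, Block 3→Ivanova, Block 4→Horvat, Block 8→Quispe, Block 9→Huang, Block 10→Baptiste.
Loads: Andersen 1/1, Baptiste 1/1, Quispe 1/1, Ivanova 2/2, Huang 1/1, Horvat 1/1.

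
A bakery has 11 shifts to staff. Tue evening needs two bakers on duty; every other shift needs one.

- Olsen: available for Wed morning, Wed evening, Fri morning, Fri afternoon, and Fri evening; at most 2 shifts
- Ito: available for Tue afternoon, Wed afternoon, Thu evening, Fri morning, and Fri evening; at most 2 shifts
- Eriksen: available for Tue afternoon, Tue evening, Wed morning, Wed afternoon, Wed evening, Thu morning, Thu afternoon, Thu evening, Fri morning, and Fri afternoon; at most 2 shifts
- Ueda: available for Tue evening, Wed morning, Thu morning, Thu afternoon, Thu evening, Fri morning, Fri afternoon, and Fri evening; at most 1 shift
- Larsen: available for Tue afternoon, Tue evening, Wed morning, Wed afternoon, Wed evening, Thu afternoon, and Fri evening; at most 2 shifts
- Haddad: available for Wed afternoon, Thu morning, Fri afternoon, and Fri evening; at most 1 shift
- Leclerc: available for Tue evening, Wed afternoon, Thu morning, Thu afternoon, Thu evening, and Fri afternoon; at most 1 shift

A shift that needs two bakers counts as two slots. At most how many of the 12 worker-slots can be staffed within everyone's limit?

11

Total capacity across all bakers is 2+2+2+1+2+1+1 = 11, and 12 slots are needed, so at most 11 can be filled.
An assignment achieving 11: Tue afternoon→Ito, Tue evening→Eriksen+Ueda, Wed morning→Olsen, Wed afternoon→Larsen, Wed evening→Olsen, Thu morning→Eriksen, Thu afternoon→Larsen, Thu evening→Ito, Fri afternoon→Leclerc, Fri evening→Haddad.
Loads: Olsen 2/2, Ito 2/2, Eriksen 2/2, Ueda 1/1, Larsen 2/2, Haddad 1/1, Leclerc 1/1.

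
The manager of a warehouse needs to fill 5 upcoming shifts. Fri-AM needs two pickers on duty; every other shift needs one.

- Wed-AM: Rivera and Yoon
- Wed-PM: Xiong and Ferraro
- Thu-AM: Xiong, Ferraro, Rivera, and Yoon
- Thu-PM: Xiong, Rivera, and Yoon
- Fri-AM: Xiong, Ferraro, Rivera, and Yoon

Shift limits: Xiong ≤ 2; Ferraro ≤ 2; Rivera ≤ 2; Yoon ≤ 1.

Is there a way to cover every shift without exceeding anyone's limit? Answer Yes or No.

One valid schedule: Wed-AM→Rivera, Wed-PM→Xiong, Thu-AM→Ferraro, Thu-PM→Xiong, Fri-AM→Ferraro+Rivera.
Loads: Xiong 2/2, Ferraro 2/2, Rivera 2/2, Yoon 0/1 — all within limits.

Yes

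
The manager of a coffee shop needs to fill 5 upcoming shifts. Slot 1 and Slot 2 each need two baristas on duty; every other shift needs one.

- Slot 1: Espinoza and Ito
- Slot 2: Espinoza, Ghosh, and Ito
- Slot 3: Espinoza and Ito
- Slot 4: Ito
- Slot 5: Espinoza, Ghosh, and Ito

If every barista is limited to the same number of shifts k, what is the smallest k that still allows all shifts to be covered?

3

With 3 baristas and 7 worker-slots to fill, someone must work at least ⌈7/3⌉ = 3 shifts, so k ≥ 3.
k = 3 works: Slot 1→Espinoza+Ito, Slot 2→Espinoza+Ghosh, Slot 3→Espinoza, Slot 4→Ito, Slot 5→Ghosh.
Loads: Espinoza 3, Ghosh 2, Ito 2 — all ≤ 3.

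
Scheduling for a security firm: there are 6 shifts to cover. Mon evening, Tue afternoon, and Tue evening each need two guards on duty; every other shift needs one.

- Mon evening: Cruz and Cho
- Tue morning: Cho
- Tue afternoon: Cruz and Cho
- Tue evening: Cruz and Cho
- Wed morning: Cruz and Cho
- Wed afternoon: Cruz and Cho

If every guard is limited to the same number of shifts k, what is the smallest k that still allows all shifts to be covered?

5

With 2 guards and 9 worker-slots to fill, someone must work at least ⌈9/2⌉ = 5 shifts, so k ≥ 5.
k = 5 works: Mon evening→Cruz+Cho, Tue morning→Cho, Tue afternoon→Cruz+Cho, Tue evening→Cruz+Cho, Wed morning→Cruz, Wed afternoon→Cruz.
Loads: Cruz 5, Cho 4 — all ≤ 5.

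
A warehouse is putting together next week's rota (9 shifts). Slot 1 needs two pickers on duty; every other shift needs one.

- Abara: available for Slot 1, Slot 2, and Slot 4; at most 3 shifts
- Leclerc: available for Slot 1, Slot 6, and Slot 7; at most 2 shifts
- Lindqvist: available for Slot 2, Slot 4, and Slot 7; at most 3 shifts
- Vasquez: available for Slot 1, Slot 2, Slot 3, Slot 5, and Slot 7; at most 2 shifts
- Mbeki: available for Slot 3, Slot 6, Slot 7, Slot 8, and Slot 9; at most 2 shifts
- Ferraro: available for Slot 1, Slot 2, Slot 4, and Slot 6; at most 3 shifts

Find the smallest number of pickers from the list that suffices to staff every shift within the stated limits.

10 slots to fill and no one can take more than 3, so at least ⌈10/3⌉ = 4 pickers are needed.
No set of 4 pickers can cover every shift (each such set leaves at least one shift with no one available or exceeds a cap).
Abara, Leclerc, Lindqvist, Vasquez, and Mbeki alone can cover everything: Slot 1→Abara+Leclerc, Slot 2→Abara, Slot 3→Vasquez, Slot 4→Abara, Slot 5→Vasquez, Slot 6→Leclerc, Slot 7→Lindqvist, Slot 8→Mbeki, Slot 9→Mbeki.

5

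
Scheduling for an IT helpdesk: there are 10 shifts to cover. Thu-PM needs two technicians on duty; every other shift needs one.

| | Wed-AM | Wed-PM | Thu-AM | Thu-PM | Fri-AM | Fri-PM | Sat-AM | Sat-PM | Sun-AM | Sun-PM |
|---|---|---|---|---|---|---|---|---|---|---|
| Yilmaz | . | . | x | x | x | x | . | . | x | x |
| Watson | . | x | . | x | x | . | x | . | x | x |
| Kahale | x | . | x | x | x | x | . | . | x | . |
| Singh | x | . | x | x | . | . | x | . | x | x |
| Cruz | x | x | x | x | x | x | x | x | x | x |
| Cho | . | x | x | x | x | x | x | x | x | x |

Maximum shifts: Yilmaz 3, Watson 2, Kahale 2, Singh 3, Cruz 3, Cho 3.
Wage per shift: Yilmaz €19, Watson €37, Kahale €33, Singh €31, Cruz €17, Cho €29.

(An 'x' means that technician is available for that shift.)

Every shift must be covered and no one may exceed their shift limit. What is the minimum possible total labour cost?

Picking the cheapest available technician for each shift independently would cost €189, but that ignores the shift limits.
An optimal schedule: Wed-AM→Cruz, Wed-PM→Cruz, Thu-AM→Yilmaz, Thu-PM→Cho+Singh, Fri-AM→Yilmaz, Fri-PM→Yilmaz, Sat-AM→Cho, Sat-PM→Cruz, Sun-AM→Singh, Sun-PM→Cho.
Total: 17 + 17 + 19 + 29 + 31 + 19 + 19 + 29 + 17 + 31 + 29 = €257.

€257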